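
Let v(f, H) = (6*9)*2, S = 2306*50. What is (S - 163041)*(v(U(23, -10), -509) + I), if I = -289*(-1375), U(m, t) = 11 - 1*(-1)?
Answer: -18976235903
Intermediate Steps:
S = 115300
U(m, t) = 12 (U(m, t) = 11 + 1 = 12)
v(f, H) = 108 (v(f, H) = 54*2 = 108)
I = 397375
(S - 163041)*(v(U(23, -10), -509) + I) = (115300 - 163041)*(108 + 397375) = -47741*397483 = -18976235903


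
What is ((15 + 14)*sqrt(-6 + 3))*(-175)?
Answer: -5075*I*sqrt(3) ≈ -8790.2*I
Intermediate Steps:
((15 + 14)*sqrt(-6 + 3))*(-175) = (29*sqrt(-3))*(-175) = (29*(I*sqrt(3)))*(-175) = (29*I*sqrt(3))*(-175) = -5075*I*sqrt(3)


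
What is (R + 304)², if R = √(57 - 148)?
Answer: (304 + I*√91)² ≈ 92325.0 + 5800.0*I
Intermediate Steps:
R = I*√91 (R = √(-91) = I*√91 ≈ 9.5394*I)
(R + 304)² = (I*√91 + 304)² = (304 + I*√91)²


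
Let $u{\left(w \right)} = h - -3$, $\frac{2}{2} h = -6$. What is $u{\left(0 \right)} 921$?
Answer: $-2763$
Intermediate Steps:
$h = -6$
$u{\left(w \right)} = -3$ ($u{\left(w \right)} = -6 - -3 = -6 + 3 = -3$)
$u{\left(0 \right)} 921 = \left(-3\right) 921 = -2763$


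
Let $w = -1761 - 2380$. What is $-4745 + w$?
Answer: $-8886$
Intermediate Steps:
$w = -4141$
$-4745 + w = -4745 - 4141 = -8886$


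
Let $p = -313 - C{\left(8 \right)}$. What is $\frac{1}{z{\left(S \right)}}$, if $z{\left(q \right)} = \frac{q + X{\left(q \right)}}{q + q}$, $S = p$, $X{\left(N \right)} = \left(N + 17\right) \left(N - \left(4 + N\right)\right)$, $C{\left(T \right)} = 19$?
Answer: $- \frac{83}{116} \approx -0.71552$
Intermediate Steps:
$X{\left(N \right)} = -68 - 4 N$ ($X{\left(N \right)} = \left(17 + N\right) \left(-4\right) = -68 - 4 N$)
$p = -332$ ($p = -313 - 19 = -332$)
$S = -332$
$z{\left(q \right)} = \frac{-68 - 3 q}{2 q}$ ($z{\left(q \right)} = \frac{q - \left(68 + 4 q\right)}{q + q} = \frac{-68 - 3 q}{2 q}$)
$\frac{1}{z{\left(S \right)}} = \frac{1}{- \frac{3}{2} - \frac{34}{-332}} = \frac{1}{- \frac{3}{2} - - \frac{17}{166}} = \frac{1}{- \frac{3}{2} + \frac{17}{166}} = \frac{1}{- \frac{116}{83}} = - \frac{83}{116}$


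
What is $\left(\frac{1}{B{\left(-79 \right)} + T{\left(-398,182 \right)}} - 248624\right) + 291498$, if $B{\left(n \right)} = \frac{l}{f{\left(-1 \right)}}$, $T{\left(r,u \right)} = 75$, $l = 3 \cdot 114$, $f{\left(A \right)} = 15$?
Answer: $\frac{20965391}{489} \approx 42874.0$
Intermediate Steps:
$l = 342$
$B{\left(n \right)} = \frac{114}{5}$ ($B{\left(n \right)} = \frac{342}{15} = 342 \cdot \frac{1}{15} = \frac{114}{5}$)
$\left(\frac{1}{B{\left(-79 \right)} + T{\left(-398,182 \right)}} - 248624\right) + 291498 = \left(\frac{1}{\frac{114}{5} + 75} - 248624\right) + 291498 = \left(\frac{1}{\frac{489}{5}} - 248624\right) + 291498 = \left(\frac{5}{489} - 248624\right) + 291498 = - \frac{121577131}{489} + 291498 = \frac{20965391}{489}$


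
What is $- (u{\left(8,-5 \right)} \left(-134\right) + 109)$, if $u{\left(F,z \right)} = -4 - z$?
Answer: $25$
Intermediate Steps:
$- (u{\left(8,-5 \right)} \left(-134\right) + 109) = - (\left(-4 - -5\right) \left(-134\right) + 109) = - (\left(-4 + 5\right) \left(-134\right) + 109) = - (1 \left(-134\right) + 109) = - (-134 + 109) = \left(-1\right) \left(-25\right) = 25$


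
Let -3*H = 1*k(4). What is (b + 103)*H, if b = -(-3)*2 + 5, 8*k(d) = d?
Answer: -19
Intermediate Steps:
k(d) = d/8
b = 11 (b = -3*(-2) + 5 = 6 + 5 = 11)
H = -⅙ (H = -(⅛)*4/3 = -1/(3*2) = -⅓*½ = -⅙ ≈ -0.16667)
(b + 103)*H = (11 + 103)*(-⅙) = 114*(-⅙) = -19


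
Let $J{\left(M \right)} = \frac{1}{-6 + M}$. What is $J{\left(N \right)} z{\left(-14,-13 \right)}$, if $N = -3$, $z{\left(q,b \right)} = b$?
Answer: $\frac{13}{9} \approx 1.4444$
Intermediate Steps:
$J{\left(N \right)} z{\left(-14,-13 \right)} = \frac{1}{-6 - 3} \left(-13\right) = \frac{1}{-9} \left(-13\right) = \left(- \frac{1}{9}\right) \left(-13\right) = \frac{13}{9}$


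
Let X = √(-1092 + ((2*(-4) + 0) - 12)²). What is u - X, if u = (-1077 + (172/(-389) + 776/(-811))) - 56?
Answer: -357879063/315479 - 2*I*√173 ≈ -1134.4 - 26.306*I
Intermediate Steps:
u = -357879063/315479 (u = (-1077 + (172*(-1/389) + 776*(-1/811))) - 56 = (-1077 + (-172/389 - 776/811)) - 56 = (-1077 - 441356/315479) - 56 = -340212239/315479 - 56 = -357879063/315479 ≈ -1134.4)
X = 2*I*√173 (X = √(-1092 + ((-8 + 0) - 12)²) = √(-1092 + (-8 - 12)²) = √(-1092 + (-20)²) = √(-1092 + 400) = √(-692) = 2*I*√173 ≈ 26.306*I)
u - X = -357879063/315479 - 2*I*√173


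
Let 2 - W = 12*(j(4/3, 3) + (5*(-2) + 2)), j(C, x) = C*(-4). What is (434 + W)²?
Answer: 355216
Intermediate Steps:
j(C, x) = -4*C
W = 162 (W = 2 - 12*(-16/3 + (5*(-2) + 2)) = 2 - 12*(-16/3 + (-10 + 2)) = 2 - 12*(-4*4/3 - 8) = 2 - 12*(-16/3 - 8) = 2 - 12*(-40)/3 = 2 - 1*(-160) = 2 + 160 = 162)
(434 + W)² = (434 + 162)² = 596² = 355216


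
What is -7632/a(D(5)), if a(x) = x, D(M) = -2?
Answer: 3816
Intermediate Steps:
-7632/a(D(5)) = -7632/(-2) = -7632*(-½) = 3816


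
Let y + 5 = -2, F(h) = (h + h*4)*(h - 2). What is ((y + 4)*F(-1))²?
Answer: 2025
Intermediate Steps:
F(h) = 5*h*(-2 + h) (F(h) = (h + 4*h)*(-2 + h) = (5*h)*(-2 + h) = 5*h*(-2 + h))
y = -7 (y = -5 - 2 = -7)
((y + 4)*F(-1))² = ((-7 + 4)*(5*(-1)*(-2 - 1)))² = (-15*(-1)*(-3))² = (-3*15)² = (-45)² = 2025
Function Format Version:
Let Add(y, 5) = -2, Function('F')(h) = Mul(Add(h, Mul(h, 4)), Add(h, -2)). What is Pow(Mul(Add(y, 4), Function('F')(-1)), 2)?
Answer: 2025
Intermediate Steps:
Function('F')(h) = Mul(5, h, Add(-2, h)) (Function('F')(h) = Mul(Add(h, Mul(4, h)), Add(-2, h)) = Mul(Mul(5, h), Add(-2, h)) = Mul(5, h, Add(-2, h)))
y = -7 (y = Add(-5, -2) = -7)
Pow(Mul(Add(y, 4), Function('F')(-1)), 2) = Pow(Mul(Add(-7, 4), Mul(5, -1, Add(-2, -1))), 2) = Pow(Mul(-3, Mul(5, -1, -3)), 2) = Pow(Mul(-3, 15), 2) = Pow(-45, 2) = 2025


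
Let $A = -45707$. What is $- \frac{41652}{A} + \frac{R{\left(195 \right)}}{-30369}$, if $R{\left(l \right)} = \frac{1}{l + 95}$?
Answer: $\frac{366829534813}{402542006070} \approx 0.91128$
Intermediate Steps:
$R{\left(l \right)} = \frac{1}{95 + l}$
$- \frac{41652}{A} + \frac{R{\left(195 \right)}}{-30369} = - \frac{41652}{-45707} + \frac{1}{\left(95 + 195\right) \left(-30369\right)} = \left(-41652\right) \left(- \frac{1}{45707}\right) + \frac{1}{290} \left(- \frac{1}{30369}\right) = \frac{41652}{45707} + \frac{1}{290} \left(- \frac{1}{30369}\right) = \frac{41652}{45707} - \frac{1}{8807010} = \frac{366829534813}{402542006070}$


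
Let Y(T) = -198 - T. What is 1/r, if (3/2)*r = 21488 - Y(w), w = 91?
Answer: 1/14518 ≈ 6.8880e-5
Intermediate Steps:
r = 14518 (r = 2*(21488 - (-198 - 1*91))/3 = 2*(21488 - (-198 - 91))/3 = 2*(21488 - 1*(-289))/3 = 2*(21488 + 289)/3 = (⅔)*21777 = 14518)
1/r = 1/14518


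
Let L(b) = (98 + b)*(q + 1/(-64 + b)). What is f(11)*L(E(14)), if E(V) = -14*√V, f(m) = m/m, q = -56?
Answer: -928599/169 + 265559*√14/338 ≈ -2554.9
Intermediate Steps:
f(m) = 1
L(b) = (-56 + 1/(-64 + b))*(98 + b) (L(b) = (98 + b)*(-56 + 1/(-64 + b)) = (-56 + 1/(-64 + b))*(98 + b))
f(11)*L(E(14)) = 1*((351330 - (-26642)*√14 - 56*(-14*√14)²)/(-64 - 14*√14)) = 1*((351330 + 26642*√14 - 56*2744)/(-64 - 14*√14)) = 1*((351330 + 26642*√14 - 153664)/(-64 - 14*√14)) = 1*((197666 + 26642*√14)/(-64 - 14*√14)) = (197666 + 26642*√14)/(-64 - 14*√14)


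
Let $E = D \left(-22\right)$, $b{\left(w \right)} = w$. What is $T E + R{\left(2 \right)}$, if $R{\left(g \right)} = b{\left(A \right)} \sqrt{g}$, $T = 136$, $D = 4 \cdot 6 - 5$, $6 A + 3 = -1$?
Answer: $-56848 - \frac{2 \sqrt{2}}{3} \approx -56849.0$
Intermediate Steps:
$A = - \frac{2}{3}$ ($A = - \frac{1}{2} + \frac{1}{6} \left(-1\right) = - \frac{1}{2} - \frac{1}{6} = - \frac{2}{3} \approx -0.66667$)
$D = 19$ ($D = 24 - 5 = 19$)
$R{\left(g \right)} = - \frac{2 \sqrt{g}}{3}$
$E = -418$ ($E = 19 \left(-22\right) = -418$)
$T E + R{\left(2 \right)} = 136 \left(-418\right) - \frac{2 \sqrt{2}}{3} = -56848 - \frac{2 \sqrt{2}}{3}$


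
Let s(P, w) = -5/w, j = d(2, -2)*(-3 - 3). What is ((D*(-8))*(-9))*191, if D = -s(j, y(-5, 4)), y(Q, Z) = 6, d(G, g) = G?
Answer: 11460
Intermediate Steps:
j = -12 (j = 2*(-3 - 3) = 2*(-6) = -12)
D = ⅚ (D = -(-5)/6 = -1*(-⅚) = ⅚ ≈ 0.83333)
((D*(-8))*(-9))*191 = (((⅚)*(-8))*(-9))*191 = -20/3*(-9)*191 = 60*191 = 11460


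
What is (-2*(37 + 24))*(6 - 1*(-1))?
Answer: -854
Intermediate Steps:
(-2*(37 + 24))*(6 - 1*(-1)) = (-2*61)*(6 + 1) = -122*7 = -854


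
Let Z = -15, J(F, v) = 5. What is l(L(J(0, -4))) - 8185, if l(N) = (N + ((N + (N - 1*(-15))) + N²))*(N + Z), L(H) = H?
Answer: -8735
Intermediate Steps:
l(N) = (-15 + N)*(15 + N² + 3*N) (l(N) = (N + ((N + (N - 1*(-15))) + N²))*(N - 15) = (N + ((N + (N + 15)) + N²))*(-15 + N) = (N + ((N + (15 + N)) + N²))*(-15 + N) = (N + ((15 + 2*N) + N²))*(-15 + N) = (N + (15 + N² + 2*N))*(-15 + N) = (15 + N² + 3*N)*(-15 + N) = (-15 + N)*(15 + N² + 3*N))
l(L(J(0, -4))) - 8185 = (-225 + 5³ - 30*5 - 12*5²) - 8185 = (-225 + 125 - 150 - 12*25) - 8185 = (-225 + 125 - 150 - 300) - 8185 = -550 - 8185 = -8735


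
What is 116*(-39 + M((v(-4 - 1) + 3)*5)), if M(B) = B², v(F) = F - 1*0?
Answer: 7076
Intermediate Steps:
v(F) = F (v(F) = F + 0 = F)
116*(-39 + M((v(-4 - 1) + 3)*5)) = 116*(-39 + (((-4 - 1) + 3)*5)²) = 116*(-39 + ((-5 + 3)*5)²) = 116*(-39 + (-2*5)²) = 116*(-39 + (-10)²) = 116*(-39 + 100) = 116*61 = 7076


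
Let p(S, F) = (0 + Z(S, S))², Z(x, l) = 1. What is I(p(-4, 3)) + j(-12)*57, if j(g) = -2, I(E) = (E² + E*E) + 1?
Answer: -111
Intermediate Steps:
p(S, F) = 1 (p(S, F) = (0 + 1)² = 1² = 1)
I(E) = 1 + 2*E² (I(E) = (E² + E²) + 1 = 2*E² + 1 = 1 + 2*E²)
I(p(-4, 3)) + j(-12)*57 = (1 + 2*1²) - 2*57 = (1 + 2*1) - 114 = (1 + 2) - 114 = 3 - 114 = -111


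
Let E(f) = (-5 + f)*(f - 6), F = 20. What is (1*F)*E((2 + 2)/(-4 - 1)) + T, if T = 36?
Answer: 4124/5 ≈ 824.80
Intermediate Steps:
E(f) = (-6 + f)*(-5 + f) (E(f) = (-5 + f)*(-6 + f) = (-6 + f)*(-5 + f))
(1*F)*E((2 + 2)/(-4 - 1)) + T = (1*20)*(30 + ((2 + 2)/(-4 - 1))² - 11*(2 + 2)/(-4 - 1)) + 36 = 20*(30 + (4/(-5))² - 44/(-5)) + 36 = 20*(30 + (4*(-⅕))² - 44*(-1)/5) + 36 = 20*(30 + (-⅘)² - 11*(-⅘)) + 36 = 20*(30 + 16/25 + 44/5) + 36 = 20*(986/25) + 36 = 3944/5 + 36 = 4124/5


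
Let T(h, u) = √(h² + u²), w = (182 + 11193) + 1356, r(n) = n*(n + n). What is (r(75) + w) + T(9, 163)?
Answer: 23981 + 5*√1066 ≈ 24144.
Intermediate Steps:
r(n) = 2*n² (r(n) = n*(2*n) = 2*n²)
w = 12731 (w = 11375 + 1356 = 12731)
(r(75) + w) + T(9, 163) = (2*75² + 12731) + √(9² + 163²) = (2*5625 + 12731) + √(81 + 26569) = (11250 + 12731) + √26650 = 23981 + 5*√1066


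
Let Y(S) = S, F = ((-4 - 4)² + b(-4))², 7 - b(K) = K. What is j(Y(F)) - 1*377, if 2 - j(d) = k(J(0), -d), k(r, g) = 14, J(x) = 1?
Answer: -389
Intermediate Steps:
b(K) = 7 - K
F = 5625 (F = ((-4 - 4)² + (7 - 1*(-4)))² = ((-8)² + (7 + 4))² = (64 + 11)² = 75² = 5625)
j(d) = -12 (j(d) = 2 - 1*14 = 2 - 14 = -12)
j(Y(F)) - 1*377 = -12 - 1*377 = -12 - 377 = -389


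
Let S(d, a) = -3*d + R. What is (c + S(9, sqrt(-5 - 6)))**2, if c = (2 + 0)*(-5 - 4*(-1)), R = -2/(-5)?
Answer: 20449/25 ≈ 817.96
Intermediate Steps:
R = 2/5 (R = -2*(-1/5) = 2/5 ≈ 0.40000)
S(d, a) = 2/5 - 3*d (S(d, a) = -3*d + 2/5 = 2/5 - 3*d)
c = -2 (c = 2*(-5 + 4) = 2*(-1) = -2)
(c + S(9, sqrt(-5 - 6)))**2 = (-2 + (2/5 - 3*9))**2 = (-2 + (2/5 - 27))**2 = (-2 - 133/5)**2 = (-143/5)**2 = 20449/25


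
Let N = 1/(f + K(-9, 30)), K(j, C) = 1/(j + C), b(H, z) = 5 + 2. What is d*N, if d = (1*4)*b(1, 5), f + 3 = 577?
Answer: 588/12055 ≈ 0.048776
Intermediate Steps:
f = 574 (f = -3 + 577 = 574)
b(H, z) = 7
d = 28 (d = (1*4)*7 = 4*7 = 28)
K(j, C) = 1/(C + j)
N = 21/12055 (N = 1/(574 + 1/(30 - 9)) = 1/(574 + 1/21) = 1/(12055/21) = 21/12055 ≈ 0.0017420)
d*N = 28*(21/12055) = 588/12055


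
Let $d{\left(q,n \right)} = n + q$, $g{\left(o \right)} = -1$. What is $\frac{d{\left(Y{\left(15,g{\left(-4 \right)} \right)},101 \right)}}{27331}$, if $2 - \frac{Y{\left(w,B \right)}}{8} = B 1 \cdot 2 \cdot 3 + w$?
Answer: $\frac{45}{27331} \approx 0.0016465$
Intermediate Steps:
$Y{\left(w,B \right)} = 16 - 48 B - 8 w$ ($Y{\left(w,B \right)} = 16 - 8 \left(B 1 \cdot 2 \cdot 3 + w\right) = 16 - 8 \left(B 2 \cdot 3 + w\right) = 16 - 8 \left(2 B 3 + w\right) = 16 - 8 \left(6 B + w\right) = 16 - 8 \left(w + 6 B\right) = 16 - \left(8 w + 48 B\right) = 16 - 48 B - 8 w$)
$\frac{d{\left(Y{\left(15,g{\left(-4 \right)} \right)},101 \right)}}{27331} = \frac{101 - 56}{27331} = \left(101 + \left(16 + 48 - 120\right)\right) \frac{1}{27331} = \left(101 - 56\right) \frac{1}{27331} = 45 \cdot \frac{1}{27331} = \frac{45}{27331}$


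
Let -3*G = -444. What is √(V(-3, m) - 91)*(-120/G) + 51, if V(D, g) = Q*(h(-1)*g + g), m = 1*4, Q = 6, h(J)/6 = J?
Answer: 51 - 30*I*√211/37 ≈ 51.0 - 11.778*I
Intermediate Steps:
h(J) = 6*J
G = 148 (G = -⅓*(-444) = 148)
m = 4
V(D, g) = -30*g (V(D, g) = 6*((6*(-1))*g + g) = 6*(-6*g + g) = 6*(-5*g) = -30*g)
√(V(-3, m) - 91)*(-120/G) + 51 = √(-30*4 - 91)*(-120/148) + 51 = √(-120 - 91)*(-120*1/148) + 51 = √(-211)*(-30/37) + 51 = (I*√211)*(-30/37) + 51 = -30*I*√211/37 + 51 = 51 - 30*I*√211/37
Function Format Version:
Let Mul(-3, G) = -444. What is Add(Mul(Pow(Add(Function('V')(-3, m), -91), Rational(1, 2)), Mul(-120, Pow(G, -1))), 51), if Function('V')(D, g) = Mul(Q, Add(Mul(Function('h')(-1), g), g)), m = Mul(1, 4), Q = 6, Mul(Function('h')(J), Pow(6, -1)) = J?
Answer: Add(51, Mul(Rational(-30, 37), I, Pow(211, Rational(1, 2)))) ≈ Add(51.000, Mul(-11.778, I))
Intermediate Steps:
Function('h')(J) = Mul(6, J)
G = 148 (G = Mul(Rational(-1, 3), -444) = 148)
m = 4
Function('V')(D, g) = Mul(-30, g) (Function('V')(D, g) = Mul(6, Add(Mul(Mul(6, -1), g), g)) = Mul(6, Add(Mul(-6, g), g)) = Mul(6, Mul(-5, g)) = Mul(-30, g))
Add(Mul(Pow(Add(Function('V')(-3, m), -91), Rational(1, 2)), Mul(-120, Pow(G, -1))), 51) = Add(Mul(Pow(Add(Mul(-30, 4), -91), Rational(1, 2)), Mul(-120, Pow(148, -1))), 51) = Add(Mul(Pow(Add(-120, -91), Rational(1, 2)), Mul(-120, Rational(1, 148))), 51) = Add(Mul(Pow(-211, Rational(1, 2)), Rational(-30, 37)), 51) = Add(Mul(Mul(I, Pow(211, Rational(1, 2))), Rational(-30, 37)), 51) = Add(Mul(Rational(-30, 37), I, Pow(211, Rational(1, 2))), 51) = Add(51, Mul(Rational(-30, 37), I, Pow(211, Rational(1, 2))))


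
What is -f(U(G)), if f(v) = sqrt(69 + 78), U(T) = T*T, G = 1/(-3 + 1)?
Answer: -7*sqrt(3) ≈ -12.124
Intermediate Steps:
G = -1/2 (G = 1/(-2) = -1/2 ≈ -0.50000)
U(T) = T**2
f(v) = 7*sqrt(3) (f(v) = sqrt(147) = 7*sqrt(3))
-f(U(G)) = -7*sqrt(3)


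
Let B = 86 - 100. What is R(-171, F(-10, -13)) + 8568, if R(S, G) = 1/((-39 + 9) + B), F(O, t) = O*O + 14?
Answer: 376991/44 ≈ 8568.0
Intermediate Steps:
F(O, t) = 14 + O² (F(O, t) = O² + 14 = 14 + O²)
B = -14
R(S, G) = -1/44 (R(S, G) = 1/((-39 + 9) - 14) = 1/(-30 - 14) = 1/(-44) = -1/44)
R(-171, F(-10, -13)) + 8568 = -1/44 + 8568 = 376991/44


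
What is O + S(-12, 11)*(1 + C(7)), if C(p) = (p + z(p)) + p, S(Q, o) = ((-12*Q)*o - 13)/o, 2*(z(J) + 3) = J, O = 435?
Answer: 58271/22 ≈ 2648.7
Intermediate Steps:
z(J) = -3 + J/2
S(Q, o) = (-13 - 12*Q*o)/o (S(Q, o) = (-12*Q*o - 13)/o = (-13 - 12*Q*o)/o)
C(p) = -3 + 5*p/2 (C(p) = (p + (-3 + p/2)) + p = (-3 + 3*p/2) + p = -3 + 5*p/2)
O + S(-12, 11)*(1 + C(7)) = 435 + (-13/11 - 12*(-12))*(1 + (-3 + (5/2)*7)) = 435 + (-13*1/11 + 144)*(1 + (-3 + 35/2)) = 435 + (-13/11 + 144)*(1 + 29/2) = 435 + (1571/11)*(31/2) = 435 + 48701/22 = 58271/22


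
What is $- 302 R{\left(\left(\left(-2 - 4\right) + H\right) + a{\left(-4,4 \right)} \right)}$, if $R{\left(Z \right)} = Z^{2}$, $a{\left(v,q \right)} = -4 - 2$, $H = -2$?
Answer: $-59192$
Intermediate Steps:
$a{\left(v,q \right)} = -6$ ($a{\left(v,q \right)} = -4 - 2 = -6$)
$- 302 R{\left(\left(\left(-2 - 4\right) + H\right) + a{\left(-4,4 \right)} \right)} = - 302 \left(\left(\left(-2 - 4\right) - 2\right) - 6\right)^{2} = - 302 \left(\left(-6 - 2\right) - 6\right)^{2} = - 302 \left(-8 - 6\right)^{2} = - 302 \left(-14\right)^{2} = \left(-302\right) 196 = -59192$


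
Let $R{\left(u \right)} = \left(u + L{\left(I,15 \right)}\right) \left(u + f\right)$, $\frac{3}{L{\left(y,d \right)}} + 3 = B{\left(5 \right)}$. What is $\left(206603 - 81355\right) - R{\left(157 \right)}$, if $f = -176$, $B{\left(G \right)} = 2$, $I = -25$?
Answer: $128174$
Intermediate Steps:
$L{\left(y,d \right)} = -3$ ($L{\left(y,d \right)} = \frac{3}{-3 + 2} = \frac{3}{-1} = 3 \left(-1\right) = -3$)
$R{\left(u \right)} = \left(-176 + u\right) \left(-3 + u\right)$ ($R{\left(u \right)} = \left(u - 3\right) \left(u - 176\right) = \left(-3 + u\right) \left(-176 + u\right) = \left(-176 + u\right) \left(-3 + u\right)$)
$\left(206603 - 81355\right) - R{\left(157 \right)} = \left(206603 - 81355\right) - \left(528 + 157^{2} - 28103\right) = 125248 - \left(528 + 24649 - 28103\right) = 125248 - -2926 = 125248 + 2926 = 128174$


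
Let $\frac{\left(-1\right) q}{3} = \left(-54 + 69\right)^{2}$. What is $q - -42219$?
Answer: $41544$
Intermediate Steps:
$q = -675$ ($q = - 3 \left(-54 + 69\right)^{2} = - 3 \cdot 15^{2} = \left(-3\right) 225 = -675$)
$q - -42219 = -675 - -42219 = -675 + 42219 = 41544$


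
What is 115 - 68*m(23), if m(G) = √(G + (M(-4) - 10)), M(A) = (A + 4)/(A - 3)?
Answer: 115 - 68*√13 ≈ -130.18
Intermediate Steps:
M(A) = (4 + A)/(-3 + A)
m(G) = √(-10 + G) (m(G) = √(G + ((4 - 4)/(-3 - 4) - 10)) = √(G + (0/(-7) - 10)) = √(G + (-⅐*0 - 10)) = √(G + (0 - 10)) = √(G - 10) = √(-10 + G))
115 - 68*m(23) = 115 - 68*√(-10 + 23) = 115 - 68*√13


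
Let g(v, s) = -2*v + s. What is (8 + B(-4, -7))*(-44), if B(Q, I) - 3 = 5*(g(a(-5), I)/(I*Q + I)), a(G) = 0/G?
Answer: -1232/3 ≈ -410.67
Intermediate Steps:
a(G) = 0
g(v, s) = s - 2*v
B(Q, I) = 3 + 5*I/(I + I*Q) (B(Q, I) = 3 + 5*((I - 2*0)/(I*Q + I)) = 3 + 5*((I + 0)/(I + I*Q)) = 3 + 5*(I/(I + I*Q)) = 3 + 5*I/(I + I*Q))
(8 + B(-4, -7))*(-44) = (8 + (8 + 3*(-4))/(1 - 4))*(-44) = (8 + (8 - 12)/(-3))*(-44) = (8 - 1/3*(-4))*(-44) = (8 + 4/3)*(-44) = (28/3)*(-44) = -1232/3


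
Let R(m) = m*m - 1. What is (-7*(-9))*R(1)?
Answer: 0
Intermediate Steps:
R(m) = -1 + m**2 (R(m) = m**2 - 1 = -1 + m**2)
(-7*(-9))*R(1) = (-7*(-9))*(-1 + 1**2) = 63*(-1 + 1) = 63*0 = 0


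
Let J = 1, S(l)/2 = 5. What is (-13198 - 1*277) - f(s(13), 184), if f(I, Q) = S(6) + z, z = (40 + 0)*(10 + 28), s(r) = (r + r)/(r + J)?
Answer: -15005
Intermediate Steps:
S(l) = 10 (S(l) = 2*5 = 10)
s(r) = 2*r/(1 + r) (s(r) = (r + r)/(r + 1) = (2*r)/(1 + r) = 2*r/(1 + r))
z = 1520 (z = 40*38 = 1520)
f(I, Q) = 1530 (f(I, Q) = 10 + 1520 = 1530)
(-13198 - 1*277) - f(s(13), 184) = (-13198 - 1*277) - 1*1530 = (-13198 - 277) - 1530 = -13475 - 1530 = -15005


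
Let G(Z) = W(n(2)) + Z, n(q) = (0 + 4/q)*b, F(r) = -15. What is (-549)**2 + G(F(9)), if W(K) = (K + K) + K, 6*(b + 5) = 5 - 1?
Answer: 301360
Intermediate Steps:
b = -13/3 (b = -5 + (5 - 1)/6 = -5 + (1/6)*4 = -5 + 2/3 = -13/3 ≈ -4.3333)
n(q) = -52/(3*q) (n(q) = (0 + 4/q)*(-13/3) = (4/q)*(-13/3) = -52/(3*q))
W(K) = 3*K (W(K) = 2*K + K = 3*K)
G(Z) = -26 + Z (G(Z) = 3*(-52/3/2) + Z = 3*(-52/3*1/2) + Z = 3*(-26/3) + Z = -26 + Z)
(-549)**2 + G(F(9)) = (-549)**2 + (-26 - 15) = 301401 - 41 = 301360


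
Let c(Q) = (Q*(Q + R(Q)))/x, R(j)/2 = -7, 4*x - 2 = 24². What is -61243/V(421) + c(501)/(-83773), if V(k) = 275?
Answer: -1482851536321/6657859175 ≈ -222.72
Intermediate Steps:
x = 289/2 (x = ½ + (¼)*24² = ½ + (¼)*576 = ½ + 144 = 289/2 ≈ 144.50)
R(j) = -14 (R(j) = 2*(-7) = -14)
c(Q) = 2*Q*(-14 + Q)/289 (c(Q) = (Q*(Q - 14))/(289/2) = (Q*(-14 + Q))*(2/289) = 2*Q*(-14 + Q)/289)
-61243/V(421) + c(501)/(-83773) = -61243/275 + ((2/289)*501*(-14 + 501))/(-83773) = -61243*1/275 + ((2/289)*501*487)*(-1/83773) = -61243/275 + (487974/289)*(-1/83773) = -61243/275 - 487974/24210397 = -1482851536321/6657859175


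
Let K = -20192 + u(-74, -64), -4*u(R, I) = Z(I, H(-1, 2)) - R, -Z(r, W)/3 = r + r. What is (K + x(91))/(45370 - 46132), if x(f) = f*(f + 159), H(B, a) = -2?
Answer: -1629/508 ≈ -3.2067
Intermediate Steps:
Z(r, W) = -6*r (Z(r, W) = -3*(r + r) = -6*r)
u(R, I) = R/4 + 3*I/2 (u(R, I) = -(-6*I - R)/4 = -(-R - 6*I)/4 = R/4 + 3*I/2)
K = -40613/2 (K = -20192 + ((¼)*(-74) + (3/2)*(-64)) = -20192 + (-37/2 - 96) = -20192 - 229/2 = -40613/2 ≈ -20307.)
x(f) = f*(159 + f)
(K + x(91))/(45370 - 46132) = (-40613/2 + 91*(159 + 91))/(45370 - 46132) = (-40613/2 + 91*250)/(-762) = (-40613/2 + 22750)*(-1/762) = (4887/2)*(-1/762) = -1629/508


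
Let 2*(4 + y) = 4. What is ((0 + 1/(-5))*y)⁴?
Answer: 16/625 ≈ 0.025600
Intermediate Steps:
y = -2 (y = -4 + (½)*4 = -4 + 2 = -2)
((0 + 1/(-5))*y)⁴ = ((0 + 1/(-5))*(-2))⁴ = ((0 - ⅕)*(-2))⁴ = (-⅕*(-2))⁴ = (⅖)⁴ = 16/625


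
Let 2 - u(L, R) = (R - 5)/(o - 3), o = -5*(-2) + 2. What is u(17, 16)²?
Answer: 49/81 ≈ 0.60494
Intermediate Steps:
o = 12 (o = 10 + 2 = 12)
u(L, R) = 23/9 - R/9 (u(L, R) = 2 - (R - 5)/(12 - 3) = 2 - (-5 + R)/9 = 2 - (-5/9 + R/9) = 2 + (5/9 - R/9) = 23/9 - R/9)
u(17, 16)² = (23/9 - ⅑*16)² = (23/9 - 16/9)² = (7/9)² = 49/81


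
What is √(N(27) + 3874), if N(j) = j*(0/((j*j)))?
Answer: √3874 ≈ 62.241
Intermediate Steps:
N(j) = 0 (N(j) = j*(0/(j²)) = j*(0/j²) = j*0 = 0)
√(N(27) + 3874) = √(0 + 3874) = √3874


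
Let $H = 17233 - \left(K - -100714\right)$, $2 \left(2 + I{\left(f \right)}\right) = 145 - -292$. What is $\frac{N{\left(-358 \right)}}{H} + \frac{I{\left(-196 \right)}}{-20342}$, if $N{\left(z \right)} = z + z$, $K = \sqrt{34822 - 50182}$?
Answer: $\frac{- 13856 \sqrt{15} + 7017529 i}{40684 \left(- 83481 i + 32 \sqrt{15}\right)} \approx -0.0020662 - 1.2733 \cdot 10^{-5} i$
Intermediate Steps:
$K = 32 i \sqrt{15}$ ($K = \sqrt{-15360} = 32 i \sqrt{15} \approx 123.94 i$)
$I{\left(f \right)} = \frac{433}{2}$ ($I{\left(f \right)} = -2 + \frac{145 - -292}{2} = -2 + \frac{145 + 292}{2} = -2 + \frac{1}{2} \cdot 437 = -2 + \frac{437}{2} = \frac{433}{2}$)
$N{\left(z \right)} = 2 z$
$H = -83481 - 32 i \sqrt{15}$ ($H = 17233 - \left(32 i \sqrt{15} - -100714\right) = 17233 - \left(32 i \sqrt{15} + 100714\right) = 17233 - \left(100714 + 32 i \sqrt{15}\right) = -83481 - 32 i \sqrt{15} \approx -83481.0 - 123.94 i$)
$\frac{N{\left(-358 \right)}}{H} + \frac{I{\left(-196 \right)}}{-20342} = \frac{2 \left(-358\right)}{-83481 - 32 i \sqrt{15}} + \frac{433}{2 \left(-20342\right)} = - \frac{716}{-83481 - 32 i \sqrt{15}} + \frac{433}{2} \left(- \frac{1}{20342}\right) = - \frac{716}{-83481 - 32 i \sqrt{15}} - \frac{433}{40684} = - \frac{433}{40684} - \frac{716}{-83481 - 32 i \sqrt{15}}$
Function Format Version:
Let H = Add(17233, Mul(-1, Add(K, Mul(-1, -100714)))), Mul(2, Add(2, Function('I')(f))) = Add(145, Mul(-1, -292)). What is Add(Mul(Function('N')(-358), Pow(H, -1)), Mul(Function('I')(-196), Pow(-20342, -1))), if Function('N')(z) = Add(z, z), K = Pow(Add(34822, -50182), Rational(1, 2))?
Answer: Mul(Rational(1, 40684), Pow(Add(Mul(-83481, I), Mul(32, Pow(15, Rational(1, 2)))), -1), Add(Mul(-13856, Pow(15, Rational(1, 2))), Mul(7017529, I))) ≈ Add(-0.0020662, Mul(-1.2733e-5, I))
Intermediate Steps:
K = Mul(32, I, Pow(15, Rational(1, 2))) (K = Pow(-15360, Rational(1, 2)) = Mul(32, I, Pow(15, Rational(1, 2))) ≈ Mul(123.94, I))
Function('I')(f) = Rational(433, 2) (Function('I')(f) = Add(-2, Mul(Rational(1, 2), Add(145, Mul(-1, -292)))) = Add(-2, Mul(Rational(1, 2), Add(145, 292))) = Add(-2, Mul(Rational(1, 2), 437)) = Add(-2, Rational(437, 2)) = Rational(433, 2))
Function('N')(z) = Mul(2, z)
H = Add(-83481, Mul(-32, I, Pow(15, Rational(1, 2)))) (H = Add(17233, Mul(-1, Add(Mul(32, I, Pow(15, Rational(1, 2))), Mul(-1, -100714)))) = Add(17233, Mul(-1, Add(Mul(32, I, Pow(15, Rational(1, 2))), 100714))) = Add(17233, Mul(-1, Add(100714, Mul(32, I, Pow(15, Rational(1, 2)))))) = Add(17233, Add(-100714, Mul(-32, I, Pow(15, Rational(1, 2))))) = Add(-83481, Mul(-32, I, Pow(15, Rational(1, 2)))) ≈ Add(-83481., Mul(-123.94, I)))
Add(Mul(Function('N')(-358), Pow(H, -1)), Mul(Function('I')(-196), Pow(-20342, -1))) = Add(Mul(Mul(2, -358), Pow(Add(-83481, Mul(-32, I, Pow(15, Rational(1, 2)))), -1)), Mul(Rational(433, 2), Pow(-20342, -1))) = Add(Mul(-716, Pow(Add(-83481, Mul(-32, I, Pow(15, Rational(1, 2)))), -1)), Mul(Rational(433, 2), Rational(-1, 20342))) = Add(Mul(-716, Pow(Add(-83481, Mul(-32, I, Pow(15, Rational(1, 2)))), -1)), Rational(-433, 40684)) = Add(Rational(-433, 40684), Mul(-716, Pow(Add(-83481, Mul(-32, I, Pow(15, Rational(1, 2)))), -1)))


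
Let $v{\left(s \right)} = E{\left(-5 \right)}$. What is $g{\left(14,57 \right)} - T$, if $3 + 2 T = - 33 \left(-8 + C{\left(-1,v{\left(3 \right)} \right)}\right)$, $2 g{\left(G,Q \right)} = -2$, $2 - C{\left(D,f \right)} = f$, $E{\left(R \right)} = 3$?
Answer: $-148$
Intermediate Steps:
$v{\left(s \right)} = 3$
$C{\left(D,f \right)} = 2 - f$
$g{\left(G,Q \right)} = -1$ ($g{\left(G,Q \right)} = \frac{1}{2} \left(-2\right) = -1$)
$T = 147$ ($T = - \frac{3}{2} + \frac{\left(-33\right) \left(-8 + \left(2 - 3\right)\right)}{2} = - \frac{3}{2} + \frac{\left(-33\right) \left(-8 - 1\right)}{2} = - \frac{3}{2} + \frac{\left(-33\right) \left(-9\right)}{2} = - \frac{3}{2} + \frac{1}{2} \cdot 297 = - \frac{3}{2} + \frac{297}{2} = 147$)
$g{\left(14,57 \right)} - T = -1 - 147 = -148$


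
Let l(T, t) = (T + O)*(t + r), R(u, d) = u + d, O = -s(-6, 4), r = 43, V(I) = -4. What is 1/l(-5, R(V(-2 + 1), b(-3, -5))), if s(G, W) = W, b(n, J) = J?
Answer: -1/306 ≈ -0.0032680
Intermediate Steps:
O = -4 (O = -1*4 = -4)
R(u, d) = d + u
l(T, t) = (-4 + T)*(43 + t) (l(T, t) = (T - 4)*(t + 43) = (-4 + T)*(43 + t))
1/l(-5, R(V(-2 + 1), b(-3, -5))) = 1/(-172 - 4*(-5 - 4) + 43*(-5) - 5*(-5 - 4)) = 1/(-172 - 4*(-9) - 215 - 5*(-9)) = 1/(-172 + 36 - 215 + 45) = 1/(-306) = -1/306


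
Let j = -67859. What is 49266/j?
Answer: -49266/67859 ≈ -0.72601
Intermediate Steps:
49266/j = 49266/(-67859) = 49266*(-1/67859) = -49266/67859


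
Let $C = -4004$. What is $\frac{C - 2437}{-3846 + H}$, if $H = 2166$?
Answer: $\frac{2147}{560} \approx 3.8339$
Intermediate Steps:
$\frac{C - 2437}{-3846 + H} = \frac{-4004 - 2437}{-3846 + 2166} = - \frac{6441}{-1680} = \left(-6441\right) \left(- \frac{1}{1680}\right) = \frac{2147}{560}$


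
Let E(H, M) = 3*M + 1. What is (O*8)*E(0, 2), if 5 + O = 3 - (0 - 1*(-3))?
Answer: -280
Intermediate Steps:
E(H, M) = 1 + 3*M
O = -5 (O = -5 + (3 - (0 - 1*(-3))) = -5 + (3 - (0 + 3)) = -5 + (3 - 1*3) = -5 + (3 - 3) = -5 + 0 = -5)
(O*8)*E(0, 2) = (-5*8)*(1 + 3*2) = -40*(1 + 6) = -40*7 = -280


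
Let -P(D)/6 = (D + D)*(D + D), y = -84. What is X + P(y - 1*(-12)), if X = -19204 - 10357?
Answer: -153977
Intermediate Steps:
X = -29561
P(D) = -24*D² (P(D) = -6*(D + D)*(D + D) = -6*2*D*2*D = -24*D²)
X + P(y - 1*(-12)) = -29561 - 24*(-84 - 1*(-12))² = -29561 - 24*(-84 + 12)² = -29561 - 24*(-72)² = -29561 - 24*5184 = -29561 - 124416 = -153977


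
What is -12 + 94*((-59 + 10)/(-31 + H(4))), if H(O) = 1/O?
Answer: 16948/123 ≈ 137.79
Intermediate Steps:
-12 + 94*((-59 + 10)/(-31 + H(4))) = -12 + 94*((-59 + 10)/(-31 + 1/4)) = -12 + 94*(-49/(-31 + 1/4)) = -12 + 94*(-49/(-123/4)) = -12 + 94*(-49*(-4/123)) = -12 + 94*(196/123) = -12 + 18424/123 = 16948/123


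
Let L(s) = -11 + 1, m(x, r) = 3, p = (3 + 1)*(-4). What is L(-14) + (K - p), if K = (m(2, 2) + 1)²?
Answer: 22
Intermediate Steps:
p = -16 (p = 4*(-4) = -16)
K = 16 (K = (3 + 1)² = 4² = 16)
L(s) = -10
L(-14) + (K - p) = -10 + (16 - 1*(-16)) = -10 + (16 + 16) = -10 + 32 = 22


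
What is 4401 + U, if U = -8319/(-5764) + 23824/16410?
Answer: 208276139783/47293620 ≈ 4403.9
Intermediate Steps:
U = 136918163/47293620 (U = -8319*(-1/5764) + 23824*(1/16410) = 8319/5764 + 11912/8205 = 136918163/47293620 ≈ 2.8951)
4401 + U = 4401 + 136918163/47293620 = 208276139783/47293620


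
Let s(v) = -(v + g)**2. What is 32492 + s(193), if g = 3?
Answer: -5924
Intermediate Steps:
s(v) = -(3 + v)**2 (s(v) = -(v + 3)**2 = -(3 + v)**2)
32492 + s(193) = 32492 - (3 + 193)**2 = 32492 - 1*196**2 = 32492 - 1*38416 = 32492 - 38416 = -5924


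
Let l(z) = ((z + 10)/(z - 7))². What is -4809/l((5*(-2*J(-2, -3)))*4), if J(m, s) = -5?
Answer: -8530021/2100 ≈ -4061.9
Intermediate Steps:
l(z) = (10 + z)²/(-7 + z)² (l(z) = ((10 + z)/(-7 + z))² = (10 + z)²/(-7 + z)²)
-4809/l((5*(-2*J(-2, -3)))*4) = -4809*(-7 + (5*(-2*(-5)))*4)²/(10 + (5*(-2*(-5)))*4)² = -4809*(-7 + (5*10)*4)²/(10 + (5*10)*4)² = -4809*(-7 + 50*4)²/(10 + 50*4)² = -4809*(-7 + 200)²/(10 + 200)² = -4809/(210²/193²) = -4809/((1/37249)*44100) = -4809/44100/37249 = -4809*37249/44100 = -8530021/2100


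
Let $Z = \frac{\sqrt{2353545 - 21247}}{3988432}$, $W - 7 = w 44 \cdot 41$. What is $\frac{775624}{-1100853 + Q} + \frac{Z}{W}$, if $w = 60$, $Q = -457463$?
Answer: $- \frac{193906}{389579} + \frac{\sqrt{2332298}}{431735798704} \approx -0.49773$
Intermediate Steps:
$W = 108247$ ($W = 7 + 60 \cdot 44 \cdot 41 = 7 + 2640 \cdot 41 = 7 + 108240 = 108247$)
$Z = \frac{\sqrt{2332298}}{3988432}$ ($Z = \sqrt{2332298} \cdot \frac{1}{3988432} = \frac{\sqrt{2332298}}{3988432} \approx 0.0003829$)
$\frac{775624}{-1100853 + Q} + \frac{Z}{W} = \frac{775624}{-1100853 - 457463} + \frac{\frac{1}{3988432} \sqrt{2332298}}{108247} = \frac{775624}{-1558316} + \frac{\sqrt{2332298}}{3988432} \cdot \frac{1}{108247} = 775624 \left(- \frac{1}{1558316}\right) + \frac{\sqrt{2332298}}{431735798704} = - \frac{193906}{389579} + \frac{\sqrt{2332298}}{431735798704}$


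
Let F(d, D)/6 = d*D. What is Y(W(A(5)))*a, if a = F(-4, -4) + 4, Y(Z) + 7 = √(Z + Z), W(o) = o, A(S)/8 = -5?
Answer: -700 + 400*I*√5 ≈ -700.0 + 894.43*I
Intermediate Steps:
A(S) = -40 (A(S) = 8*(-5) = -40)
F(d, D) = 6*D*d (F(d, D) = 6*(d*D) = 6*(D*d) = 6*D*d)
Y(Z) = -7 + √2*√Z (Y(Z) = -7 + √(Z + Z) = -7 + √(2*Z) = -7 + √2*√Z)
a = 100 (a = 6*(-4)*(-4) + 4 = 96 + 4 = 100)
Y(W(A(5)))*a = (-7 + √2*√(-40))*100 = (-7 + √2*(2*I*√10))*100 = (-7 + 4*I*√5)*100 = -700 + 400*I*√5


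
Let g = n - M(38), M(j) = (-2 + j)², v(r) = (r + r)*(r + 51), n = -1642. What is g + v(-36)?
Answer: -4018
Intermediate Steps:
v(r) = 2*r*(51 + r) (v(r) = (2*r)*(51 + r) = 2*r*(51 + r))
g = -2938 (g = -1642 - (-2 + 38)² = -1642 - 1*36² = -1642 - 1*1296 = -1642 - 1296 = -2938)
g + v(-36) = -2938 + 2*(-36)*(51 - 36) = -2938 + 2*(-36)*15 = -2938 - 1080 = -4018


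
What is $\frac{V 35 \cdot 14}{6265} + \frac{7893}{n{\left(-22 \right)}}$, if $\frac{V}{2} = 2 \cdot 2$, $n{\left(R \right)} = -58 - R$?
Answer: $- \frac{156535}{716} \approx -218.62$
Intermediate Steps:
$V = 8$ ($V = 2 \cdot 2 \cdot 2 = 2 \cdot 4 = 8$)
$\frac{V 35 \cdot 14}{6265} + \frac{7893}{n{\left(-22 \right)}} = \frac{8 \cdot 35 \cdot 14}{6265} + \frac{7893}{-58 - -22} = 280 \cdot 14 \cdot \frac{1}{6265} + \frac{7893}{-58 + 22} = 3920 \cdot \frac{1}{6265} + \frac{7893}{-36} = \frac{112}{179} + 7893 \left(- \frac{1}{36}\right) = \frac{112}{179} - \frac{877}{4} = - \frac{156535}{716}$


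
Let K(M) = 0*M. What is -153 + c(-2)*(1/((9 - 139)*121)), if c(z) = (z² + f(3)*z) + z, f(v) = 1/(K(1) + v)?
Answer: -3610037/23595 ≈ -153.00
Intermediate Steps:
K(M) = 0
f(v) = 1/v (f(v) = 1/(0 + v) = 1/v)
c(z) = z² + 4*z/3 (c(z) = (z² + z/3) + z = z² + 4*z/3)
-153 + c(-2)*(1/((9 - 139)*121)) = -153 + ((⅓)*(-2)*(4 + 3*(-2)))*(1/((9 - 139)*121)) = -153 + ((⅓)*(-2)*(4 - 6))*((1/121)/(-130)) = -153 + ((⅓)*(-2)*(-2))*(-1/130*1/121) = -153 + (4/3)*(-1/15730) = -153 - 2/23595 = -3610037/23595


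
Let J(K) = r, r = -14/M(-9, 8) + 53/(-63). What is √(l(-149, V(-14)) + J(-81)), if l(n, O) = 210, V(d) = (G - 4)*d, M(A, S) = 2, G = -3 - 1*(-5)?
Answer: 8*√1393/21 ≈ 14.218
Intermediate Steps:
G = 2 (G = -3 + 5 = 2)
V(d) = -2*d (V(d) = (2 - 4)*d = -2*d)
r = -494/63 (r = -14/2 + 53/(-63) = -14*½ + 53*(-1/63) = -7 - 53/63 = -494/63 ≈ -7.8413)
J(K) = -494/63
√(l(-149, V(-14)) + J(-81)) = √(210 - 494/63) = √(12736/63) = 8*√1393/21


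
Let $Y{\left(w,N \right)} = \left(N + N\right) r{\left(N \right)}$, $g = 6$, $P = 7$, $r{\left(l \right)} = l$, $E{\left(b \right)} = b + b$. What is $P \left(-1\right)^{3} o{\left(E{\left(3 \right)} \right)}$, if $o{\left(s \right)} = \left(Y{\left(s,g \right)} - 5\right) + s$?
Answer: $-511$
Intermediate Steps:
$E{\left(b \right)} = 2 b$
$Y{\left(w,N \right)} = 2 N^{2}$ ($Y{\left(w,N \right)} = \left(N + N\right) N = 2 N N = 2 N^{2}$)
$o{\left(s \right)} = 67 + s$ ($o{\left(s \right)} = \left(2 \cdot 6^{2} - 5\right) + s = \left(2 \cdot 36 - 5\right) + s = \left(72 - 5\right) + s = 67 + s$)
$P \left(-1\right)^{3} o{\left(E{\left(3 \right)} \right)} = 7 \left(-1\right)^{3} \left(67 + 2 \cdot 3\right) = 7 \left(-1\right) \left(67 + 6\right) = \left(-7\right) 73 = -511$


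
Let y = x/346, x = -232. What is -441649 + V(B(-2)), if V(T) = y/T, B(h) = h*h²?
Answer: -152810525/346 ≈ -4.4165e+5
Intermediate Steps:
y = -116/173 (y = -232/346 = -232*1/346 = -116/173 ≈ -0.67052)
B(h) = h³
V(T) = -116/(173*T)
-441649 + V(B(-2)) = -441649 - 116/(173*((-2)³)) = -441649 - 116/173/(-8) = -441649 - 116/173*(-⅛) = -441649 + 29/346 = -152810525/346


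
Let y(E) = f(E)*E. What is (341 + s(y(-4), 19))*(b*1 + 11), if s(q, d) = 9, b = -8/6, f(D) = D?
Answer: 10150/3 ≈ 3383.3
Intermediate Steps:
b = -4/3 (b = -8*1/6 = -4/3 ≈ -1.3333)
y(E) = E**2 (y(E) = E*E = E**2)
(341 + s(y(-4), 19))*(b*1 + 11) = (341 + 9)*(-4/3*1 + 11) = 350*(-4/3 + 11) = 350*(29/3) = 10150/3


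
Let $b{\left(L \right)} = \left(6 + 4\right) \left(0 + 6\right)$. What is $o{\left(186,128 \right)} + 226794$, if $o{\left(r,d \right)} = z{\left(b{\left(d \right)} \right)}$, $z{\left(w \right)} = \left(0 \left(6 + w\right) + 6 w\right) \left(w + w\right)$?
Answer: $269994$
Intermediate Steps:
$b{\left(L \right)} = 60$ ($b{\left(L \right)} = 10 \cdot 6 = 60$)
$z{\left(w \right)} = 12 w^{2}$ ($z{\left(w \right)} = \left(0 + 6 w\right) 2 w = 6 w 2 w = 12 w^{2}$)
$o{\left(r,d \right)} = 43200$ ($o{\left(r,d \right)} = 12 \cdot 60^{2} = 12 \cdot 3600 = 43200$)
$o{\left(186,128 \right)} + 226794 = 43200 + 226794 = 269994$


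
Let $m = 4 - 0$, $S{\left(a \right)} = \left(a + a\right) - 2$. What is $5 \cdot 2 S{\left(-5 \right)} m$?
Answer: $-480$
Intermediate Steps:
$S{\left(a \right)} = -2 + 2 a$ ($S{\left(a \right)} = 2 a - 2 = -2 + 2 a$)
$m = 4$ ($m = 4 + 0 = 4$)
$5 \cdot 2 S{\left(-5 \right)} m = 5 \cdot 2 \left(-2 + 2 \left(-5\right)\right) 4 = 10 \left(-2 - 10\right) 4 = 10 \left(-12\right) 4 = \left(-120\right) 4 = -480$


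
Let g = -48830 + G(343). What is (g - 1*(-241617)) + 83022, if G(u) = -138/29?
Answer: 7998323/29 ≈ 2.7580e+5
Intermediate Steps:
G(u) = -138/29 (G(u) = -138*1/29 = -138/29)
g = -1416208/29 (g = -48830 - 138/29 = -1416208/29 ≈ -48835.)
(g - 1*(-241617)) + 83022 = (-1416208/29 - 1*(-241617)) + 83022 = (-1416208/29 + 241617) + 83022 = 5590685/29 + 83022 = 7998323/29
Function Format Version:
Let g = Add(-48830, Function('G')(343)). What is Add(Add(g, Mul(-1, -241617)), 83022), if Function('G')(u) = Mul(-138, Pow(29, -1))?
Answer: Rational(7998323, 29) ≈ 2.7580e+5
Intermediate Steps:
Function('G')(u) = Rational(-138, 29) (Function('G')(u) = Mul(-138, Rational(1, 29)) = Rational(-138, 29))
g = Rational(-1416208, 29) (g = Add(-48830, Rational(-138, 29)) = Rational(-1416208, 29) ≈ -48835.)
Add(Add(g, Mul(-1, -241617)), 83022) = Add(Add(Rational(-1416208, 29), Mul(-1, -241617)), 83022) = Add(Add(Rational(-1416208, 29), 241617), 83022) = Add(Rational(5590685, 29), 83022) = Rational(7998323, 29)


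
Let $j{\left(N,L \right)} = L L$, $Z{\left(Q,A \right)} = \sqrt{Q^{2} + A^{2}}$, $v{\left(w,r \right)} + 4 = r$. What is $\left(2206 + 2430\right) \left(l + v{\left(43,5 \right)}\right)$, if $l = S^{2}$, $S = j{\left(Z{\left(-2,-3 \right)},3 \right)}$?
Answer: $380152$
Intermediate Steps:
$v{\left(w,r \right)} = -4 + r$
$Z{\left(Q,A \right)} = \sqrt{A^{2} + Q^{2}}$
$j{\left(N,L \right)} = L^{2}$
$S = 9$ ($S = 3^{2} = 9$)
$l = 81$ ($l = 9^{2} = 81$)
$\left(2206 + 2430\right) \left(l + v{\left(43,5 \right)}\right) = \left(2206 + 2430\right) \left(81 + \left(-4 + 5\right)\right) = 4636 \left(81 + 1\right) = 4636 \cdot 82 = 380152$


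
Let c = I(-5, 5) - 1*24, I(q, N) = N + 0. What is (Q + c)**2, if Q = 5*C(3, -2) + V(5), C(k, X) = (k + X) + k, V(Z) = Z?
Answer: 36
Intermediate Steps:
I(q, N) = N
C(k, X) = X + 2*k (C(k, X) = (X + k) + k = X + 2*k)
Q = 25 (Q = 5*(-2 + 2*3) + 5 = 5*(-2 + 6) + 5 = 5*4 + 5 = 20 + 5 = 25)
c = -19 (c = 5 - 1*24 = 5 - 24 = -19)
(Q + c)**2 = (25 - 19)**2 = 6**2 = 36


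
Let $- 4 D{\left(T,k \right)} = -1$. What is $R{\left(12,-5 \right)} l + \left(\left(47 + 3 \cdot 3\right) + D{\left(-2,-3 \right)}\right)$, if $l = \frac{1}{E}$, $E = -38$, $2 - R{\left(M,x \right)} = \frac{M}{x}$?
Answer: $\frac{21331}{380} \approx 56.134$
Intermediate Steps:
$D{\left(T,k \right)} = \frac{1}{4}$ ($D{\left(T,k \right)} = \left(- \frac{1}{4}\right) \left(-1\right) = \frac{1}{4}$)
$R{\left(M,x \right)} = 2 - \frac{M}{x}$
$l = - \frac{1}{38}$ ($l = \frac{1}{-38} = - \frac{1}{38} \approx -0.026316$)
$R{\left(12,-5 \right)} l + \left(\left(47 + 3 \cdot 3\right) + D{\left(-2,-3 \right)}\right) = \left(2 - \frac{12}{-5}\right) \left(- \frac{1}{38}\right) + \left(\left(47 + 3 \cdot 3\right) + \frac{1}{4}\right) = \left(2 - 12 \left(- \frac{1}{5}\right)\right) \left(- \frac{1}{38}\right) + \left(\left(47 + 9\right) + \frac{1}{4}\right) = \left(2 + \frac{12}{5}\right) \left(- \frac{1}{38}\right) + \left(56 + \frac{1}{4}\right) = \frac{22}{5} \left(- \frac{1}{38}\right) + \frac{225}{4} = - \frac{11}{95} + \frac{225}{4} = \frac{21331}{380}$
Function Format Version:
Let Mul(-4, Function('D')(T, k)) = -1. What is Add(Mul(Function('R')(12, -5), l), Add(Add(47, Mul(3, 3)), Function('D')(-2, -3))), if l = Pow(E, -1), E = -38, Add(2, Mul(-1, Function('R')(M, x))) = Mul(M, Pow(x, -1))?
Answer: Rational(21331, 380) ≈ 56.134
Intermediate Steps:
Function('D')(T, k) = Rational(1, 4) (Function('D')(T, k) = Mul(Rational(-1, 4), -1) = Rational(1, 4))
Function('R')(M, x) = Add(2, Mul(-1, M, Pow(x, -1))) (Function('R')(M, x) = Add(2, Mul(-1, Mul(M, Pow(x, -1)))) = Add(2, Mul(-1, M, Pow(x, -1))))
l = Rational(-1, 38) (l = Pow(-38, -1) = Rational(-1, 38) ≈ -0.026316)
Add(Mul(Function('R')(12, -5), l), Add(Add(47, Mul(3, 3)), Function('D')(-2, -3))) = Add(Mul(Add(2, Mul(-1, 12, Pow(-5, -1))), Rational(-1, 38)), Add(Add(47, Mul(3, 3)), Rational(1, 4))) = Add(Mul(Add(2, Mul(-1, 12, Rational(-1, 5))), Rational(-1, 38)), Add(Add(47, 9), Rational(1, 4))) = Add(Mul(Add(2, Rational(12, 5)), Rational(-1, 38)), Add(56, Rational(1, 4))) = Add(Mul(Rational(22, 5), Rational(-1, 38)), Rational(225, 4)) = Add(Rational(-11, 95), Rational(225, 4)) = Rational(21331, 380)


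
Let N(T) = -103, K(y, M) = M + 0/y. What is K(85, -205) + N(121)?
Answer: -308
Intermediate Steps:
K(y, M) = M (K(y, M) = M + 0 = M)
K(85, -205) + N(121) = -205 - 103 = -308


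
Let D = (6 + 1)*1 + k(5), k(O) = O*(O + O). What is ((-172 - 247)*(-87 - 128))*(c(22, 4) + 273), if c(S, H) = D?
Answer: 29728050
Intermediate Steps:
k(O) = 2*O² (k(O) = O*(2*O) = 2*O²)
D = 57 (D = (6 + 1)*1 + 2*5² = 7*1 + 2*25 = 7 + 50 = 57)
c(S, H) = 57
((-172 - 247)*(-87 - 128))*(c(22, 4) + 273) = ((-172 - 247)*(-87 - 128))*(57 + 273) = -419*(-215)*330 = 90085*330 = 29728050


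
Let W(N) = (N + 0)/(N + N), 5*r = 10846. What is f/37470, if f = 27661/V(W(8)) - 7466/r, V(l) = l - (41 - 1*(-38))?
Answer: -100980537/10634123390 ≈ -0.0094959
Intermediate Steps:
r = 10846/5 (r = (⅕)*10846 = 10846/5 ≈ 2169.2)
W(N) = ½ (W(N) = N/((2*N)) = N*(1/(2*N)) = ½)
V(l) = -79 + l (V(l) = l - (41 + 38) = l - 1*79 = l - 79 = -79 + l)
f = -302941611/851411 (f = 27661/(-79 + ½) - 7466/10846/5 = 27661/(-157/2) - 7466*5/10846 = 27661*(-2/157) - 18665/5423 = -55322/157 - 18665/5423 = -302941611/851411 ≈ -355.81)
f/37470 = -302941611/851411/37470 = -302941611/851411*1/37470 = -100980537/10634123390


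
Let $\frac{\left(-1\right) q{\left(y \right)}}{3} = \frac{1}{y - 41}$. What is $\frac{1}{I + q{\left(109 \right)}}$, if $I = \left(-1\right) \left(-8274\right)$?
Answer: $\frac{68}{562629} \approx 0.00012086$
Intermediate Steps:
$I = 8274$
$q{\left(y \right)} = - \frac{3}{-41 + y}$ ($q{\left(y \right)} = - \frac{3}{y - 41} = - \frac{3}{-41 + y}$)
$\frac{1}{I + q{\left(109 \right)}} = \frac{1}{8274 - \frac{3}{-41 + 109}} = \frac{1}{8274 - \frac{3}{68}} = \frac{1}{\frac{562629}{68}} = \frac{68}{562629}$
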